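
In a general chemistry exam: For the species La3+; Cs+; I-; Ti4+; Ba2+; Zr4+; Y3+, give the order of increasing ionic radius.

Ti4+ < Zr4+ < Y3+ < La3+ < Ba2+ < Cs+ < I-

Ti4+: 18 e⁻, Z=22, Zr4+: 36 e⁻, Z=40, Y3+: 36 e⁻, Z=39, La3+: 54 e⁻, Z=57, Ba2+: 54 e⁻, Z=56, Cs+: 54 e⁻, Z=55, I-: 54 e⁻, Z=53. Ti4+ < Zr4+ (same group, 1 shell fewer); Zr4+ < Y3+ (both 36 e⁻, Z=40>39); Y3+ < La3+ (same group, 1 shell fewer); La3+ < Ba2+ (isoelectronic, higher Z=57 is smaller); Ba2+ < Cs+ (isoelectronic, higher Z=56 is smaller); Cs+ < I- (both 54 e⁻, Z=55>53).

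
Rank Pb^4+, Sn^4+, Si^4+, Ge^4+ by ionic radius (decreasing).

All are in the same group with charge +4. Radius grows down the group as n (the outermost shell) increases.

Pb^4+ > Sn^4+ > Ge^4+ > Si^4+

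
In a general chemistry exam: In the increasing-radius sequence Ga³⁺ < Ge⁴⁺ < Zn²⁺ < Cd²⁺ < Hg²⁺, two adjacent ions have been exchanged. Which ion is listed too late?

Ge⁴⁺

Scanning neighbour by neighbour, only Ga³⁺/Ge⁴⁺ violates a trend: both have 28 electrons but Z(Ge)=32 > Z(Ga)=31, so Ge⁴⁺ should be the smaller of the two. That makes Ge⁴⁺ the one sitting a position late relative to where it belongs.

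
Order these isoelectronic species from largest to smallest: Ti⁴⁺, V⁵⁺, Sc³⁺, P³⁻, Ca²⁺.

P³⁻ > Ca²⁺ > Sc³⁺ > Ti⁴⁺ > V⁵⁺

All of these have 18 electrons (isoelectronic). With the same electron cloud, the ion with the most protons pulls it in tightest. Nuclear charges: V⁵⁺ (Z=23), Ti⁴⁺ (Z=22), Sc³⁺ (Z=21), Ca²⁺ (Z=20), P³⁻ (Z=15). Highest Z is smallest.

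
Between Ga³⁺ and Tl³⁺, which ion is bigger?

Tl³⁺

All are in the same group with charge +3. Radius grows down the group as n (the outermost shell) increases.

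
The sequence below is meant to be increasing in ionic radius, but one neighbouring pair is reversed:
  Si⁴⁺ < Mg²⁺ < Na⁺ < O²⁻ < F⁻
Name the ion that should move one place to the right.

Scanning neighbour by neighbour, only O²⁻/F⁻ violates a trend: F⁻ and O²⁻ share 10 electrons; the higher nuclear charge on F (Z=9) contracts it more, so F⁻ < O²⁻. That makes O²⁻ the one sitting a position early relative to where it belongs.

O²⁻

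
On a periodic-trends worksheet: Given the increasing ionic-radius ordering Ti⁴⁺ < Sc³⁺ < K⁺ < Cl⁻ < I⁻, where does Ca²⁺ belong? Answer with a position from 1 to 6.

3

Work out protons and electrons: Ti⁴⁺: 18 e⁻, Z=22, Sc³⁺: 18 e⁻, Z=21, Ca²⁺: 18 e⁻, Z=20, K⁺: 18 e⁻, Z=19, Cl⁻: 18 e⁻, Z=17, I⁻: 54 e⁻, Z=53. Ti⁴⁺ < Sc³⁺ (isoelectronic, higher Z=22 is smaller); Sc³⁺ < Ca²⁺ (both 18 e⁻, Z=21>20); Ca²⁺ < K⁺ (both 18 e⁻, Z=20>19); K⁺ < Cl⁻ (both 18 e⁻, Z=19>17); Cl⁻ < I⁻ (same group, 2 shells fewer).
The complete sequence is Ti⁴⁺ < Sc³⁺ < Ca²⁺ < K⁺ < Cl⁻ < I⁻. Ca²⁺ sits at position 3.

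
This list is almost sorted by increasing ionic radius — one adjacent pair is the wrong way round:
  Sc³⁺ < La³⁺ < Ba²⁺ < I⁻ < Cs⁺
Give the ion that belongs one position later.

I⁻

Scanning neighbour by neighbour, only I⁻/Cs⁺ violates a trend: Cs⁺ and I⁻ share 54 electrons; the higher nuclear charge on Cs (Z=55) contracts it more, so Cs⁺ < I⁻. That makes I⁻ the one sitting a position early relative to where it belongs.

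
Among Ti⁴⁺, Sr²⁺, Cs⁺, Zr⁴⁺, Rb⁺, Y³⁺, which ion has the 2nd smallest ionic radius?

Zr⁴⁺

First list Z and electron count for each: Ti⁴⁺: 18 e⁻, Z=22, Zr⁴⁺: 36 e⁻, Z=40, Y³⁺: 36 e⁻, Z=39, Sr²⁺: 36 e⁻, Z=38, Rb⁺: 36 e⁻, Z=37, Cs⁺: 54 e⁻, Z=55. Ti⁴⁺ < Zr⁴⁺ (same group, period 4 vs 5); Zr⁴⁺ < Y³⁺ (isoelectronic, higher Z=40 is smaller); Y³⁺ < Sr²⁺ (isoelectronic, higher Z=39 is smaller); Sr²⁺ < Rb⁺ (both 36 e⁻, Z=38>37); Rb⁺ < Cs⁺ (same group, period 5 vs 6).
That gives Ti⁴⁺ < Zr⁴⁺ < Y³⁺ < Sr²⁺ < Rb⁺ < Cs⁺. From the smallest end, number 2 is Zr⁴⁺.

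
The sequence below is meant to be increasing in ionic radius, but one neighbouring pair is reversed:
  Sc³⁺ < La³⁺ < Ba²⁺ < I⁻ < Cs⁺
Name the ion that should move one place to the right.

I⁻

Compare adjacent ions: both have 54 electrons but Z(Cs)=55 > Z(I)=53, so Cs⁺ should be the smaller of the two — yet in this increasing list I⁻ sits before Cs⁺. Nothing else is reversed, so I⁻ should move one place to the right.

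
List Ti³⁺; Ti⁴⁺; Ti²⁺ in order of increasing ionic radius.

For a single element, ionic radius drops as positive charge rises — Ti⁴⁺ < Ti²⁺.

Ti⁴⁺ < Ti³⁺ < Ti²⁺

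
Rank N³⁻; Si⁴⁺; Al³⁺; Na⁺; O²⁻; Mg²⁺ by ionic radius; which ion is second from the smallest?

Each ion has 10 electrons. The ranking follows nuclear charge in reverse — greater Z gives a smaller radius. Si⁴⁺ (Z=14), Al³⁺ (Z=13), Mg²⁺ (Z=12), Na⁺ (Z=11), O²⁻ (Z=8), N³⁻ (Z=7).
That gives Si⁴⁺ < Al³⁺ < Mg²⁺ < Na⁺ < O²⁻ < N³⁻. From the smallest end, number 2 is Al³⁺.

Al³⁺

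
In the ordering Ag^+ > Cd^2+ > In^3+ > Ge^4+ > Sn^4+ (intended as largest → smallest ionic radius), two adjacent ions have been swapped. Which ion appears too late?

Sn^4+

Check each adjacent pair. Ge^4+ and Sn^4+ are reversed: Ge^4+ and Sn^4+ are in one column with the same charge; the lighter period-4 ion has one fewer shell and is smaller. No other neighbouring pair contradicts the periodic trends, so Sn^4+ is the ion listed too late.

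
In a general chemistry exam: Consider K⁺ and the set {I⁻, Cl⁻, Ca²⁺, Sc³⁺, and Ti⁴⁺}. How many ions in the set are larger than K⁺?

Electron counts and nuclear charges: Ti⁴⁺ has 18 e⁻ (Z=22), Sc³⁺ has 18 e⁻ (Z=21), Ca²⁺ has 18 e⁻ (Z=20), K⁺ has 18 e⁻ (Z=19), Cl⁻ has 18 e⁻ (Z=17), I⁻ has 54 e⁻ (Z=53). Ti⁴⁺ < Sc³⁺ (isoelectronic, higher Z=22 is smaller); Sc³⁺ < Ca²⁺ (isoelectronic, higher Z=21 is smaller); Ca²⁺ < K⁺ (isoelectronic, higher Z=20 is smaller); K⁺ < Cl⁻ (both 18 e⁻, Z=19>17); Cl⁻ < I⁻ (same group, 2 shells fewer).
Overall: Ti⁴⁺ < Sc³⁺ < Ca²⁺ < K⁺ < Cl⁻ < I⁻. K⁺ has 3 below it and 2 above. Count: 2.

2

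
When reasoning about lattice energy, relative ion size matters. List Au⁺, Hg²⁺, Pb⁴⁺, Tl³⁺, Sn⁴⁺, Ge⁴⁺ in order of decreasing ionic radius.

Ge⁴⁺ has 28 e⁻ (Z=32), Sn⁴⁺ has 46 e⁻ (Z=50), Pb⁴⁺ has 78 e⁻ (Z=82), Tl³⁺ has 78 e⁻ (Z=81), Hg²⁺ has 78 e⁻ (Z=80), Au⁺ has 78 e⁻ (Z=79). Ge⁴⁺ < Sn⁴⁺ (same group, period 4 vs 5); Sn⁴⁺ < Pb⁴⁺ (same group, 1 shell fewer); Pb⁴⁺ < Tl³⁺ (both 78 e⁻, Z=82>81); Tl³⁺ < Hg²⁺ (isoelectronic, higher Z=81 is smaller); Hg²⁺ < Au⁺ (both 78 e⁻, Z=80>79).

Au⁺ > Hg²⁺ > Tl³⁺ > Pb⁴⁺ > Sn⁴⁺ > Ge⁴⁺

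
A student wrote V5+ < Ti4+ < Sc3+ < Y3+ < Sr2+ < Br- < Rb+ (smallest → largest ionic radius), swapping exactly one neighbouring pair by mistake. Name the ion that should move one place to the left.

Rb+

Check each adjacent pair. Br- and Rb+ are reversed: they are isoelectronic (36 e⁻) and Rb has more protons than Br (37 vs 35), making Rb+ smaller. No other neighbouring pair contradicts the periodic trends, so Rb+ is the ion listed too late.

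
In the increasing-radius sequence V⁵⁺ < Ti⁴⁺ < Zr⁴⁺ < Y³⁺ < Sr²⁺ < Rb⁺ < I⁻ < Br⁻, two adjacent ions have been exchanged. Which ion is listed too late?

Br⁻

Scanning neighbour by neighbour, only I⁻/Br⁻ violates a trend: same group and charge — period 4 sits above period 5, so Br⁻ is smaller. That makes Br⁻ the one sitting a position late relative to where it belongs.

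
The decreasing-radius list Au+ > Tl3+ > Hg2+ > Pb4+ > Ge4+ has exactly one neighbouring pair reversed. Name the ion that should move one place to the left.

Hg2+

Scanning neighbour by neighbour, only Tl3+/Hg2+ violates a trend: both have 78 electrons but Z(Tl)=81 > Z(Hg)=80, so Tl3+ should be the smaller of the two. That makes Hg2+ the one sitting a position late relative to where it belongs.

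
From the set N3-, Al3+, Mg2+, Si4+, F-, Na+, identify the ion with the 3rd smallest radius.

Mg2+

Each ion has 10 electrons. The ranking follows nuclear charge in reverse — greater Z gives a smaller radius. Si4+ (Z=14), Al3+ (Z=13), Mg2+ (Z=12), Na+ (Z=11), F- (Z=9), N3- (Z=7).
Ordering: Si4+ < Al3+ < Mg2+ < Na+ < F- < N3-. The 3rd smallest is Mg2+.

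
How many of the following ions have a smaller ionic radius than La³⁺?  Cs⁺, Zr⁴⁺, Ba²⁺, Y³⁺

2

Work out protons and electrons: Zr⁴⁺ (Z=40, 36 e⁻), Y³⁺ (Z=39, 36 e⁻), La³⁺ (Z=57, 54 e⁻), Ba²⁺ (Z=56, 54 e⁻), Cs⁺ (Z=55, 54 e⁻). Zr⁴⁺ < Y³⁺ (both 36 e⁻, Z=40>39); Y³⁺ < La³⁺ (same group, 1 shell fewer); La³⁺ < Ba²⁺ (both 54 e⁻, Z=57>56); Ba²⁺ < Cs⁺ (isoelectronic, higher Z=56 is smaller).
Ordering all of them (including La³⁺) by radius gives Zr⁴⁺ < Y³⁺ < La³⁺ < Ba²⁺ < Cs⁺. So 2 are smaller.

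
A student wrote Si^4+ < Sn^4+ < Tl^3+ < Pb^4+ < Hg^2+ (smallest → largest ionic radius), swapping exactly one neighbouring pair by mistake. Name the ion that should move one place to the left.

Scanning neighbour by neighbour, only Tl^3+/Pb^4+ violates a trend: both have 78 electrons but Z(Pb)=82 > Z(Tl)=81, so Pb^4+ should be the smaller of the two. That makes Pb^4+ the one sitting a position late relative to where it belongs.

Pb^4+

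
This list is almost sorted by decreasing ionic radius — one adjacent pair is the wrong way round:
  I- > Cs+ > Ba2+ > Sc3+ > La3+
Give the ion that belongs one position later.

Scanning neighbour by neighbour, only Sc3+/La3+ violates a trend: same group and charge — period 4 sits above period 6, so Sc3+ is smaller. That makes Sc3+ the one sitting a position early relative to where it belongs.

Sc3+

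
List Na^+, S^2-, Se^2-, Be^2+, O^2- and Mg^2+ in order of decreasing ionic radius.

Se^2- > S^2- > O^2- > Na^+ > Mg^2+ > Be^2+

Work out protons and electrons: Be^2+ (Z=4, 2 e⁻), Mg^2+ (Z=12, 10 e⁻), Na^+ (Z=11, 10 e⁻), O^2- (Z=8, 10 e⁻), S^2- (Z=16, 18 e⁻), Se^2- (Z=34, 36 e⁻). Be^2+ < Mg^2+ (same group, 1 shell fewer); Mg^2+ < Na^+ (both 10 e⁻, Z=12>11); Na^+ < O^2- (isoelectronic, higher Z=11 is smaller); O^2- < S^2- (same group, period 2 vs 3); S^2- < Se^2- (same group, period 3 vs 4).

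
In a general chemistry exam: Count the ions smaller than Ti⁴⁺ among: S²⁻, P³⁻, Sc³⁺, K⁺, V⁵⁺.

1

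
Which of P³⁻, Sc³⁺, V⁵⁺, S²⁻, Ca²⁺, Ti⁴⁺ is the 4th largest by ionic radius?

Sc³⁺

Each ion has 18 electrons. The ranking follows nuclear charge in reverse — greater Z gives a smaller radius. V⁵⁺ (Z=23), Ti⁴⁺ (Z=22), Sc³⁺ (Z=21), Ca²⁺ (Z=20), S²⁻ (Z=16), P³⁻ (Z=15).
So the order is V⁵⁺ < Ti⁴⁺ < Sc³⁺ < Ca²⁺ < S²⁻ < P³⁻; the 4th-largest ion is Sc³⁺.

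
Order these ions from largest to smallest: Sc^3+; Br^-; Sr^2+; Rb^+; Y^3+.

Br^- > Rb^+ > Sr^2+ > Y^3+ > Sc^3+

Tabulating Z and e⁻: Sc^3+: 18 e⁻, Z=21, Y^3+: 36 e⁻, Z=39, Sr^2+: 36 e⁻, Z=38, Rb^+: 36 e⁻, Z=37, Br^-: 36 e⁻, Z=35. Sc^3+ < Y^3+ (same group, period 4 vs 5); Y^3+ < Sr^2+ (both 36 e⁻, Z=39>38); Sr^2+ < Rb^+ (both 36 e⁻, Z=38>37); Rb^+ < Br^- (isoelectronic, higher Z=37 is smaller).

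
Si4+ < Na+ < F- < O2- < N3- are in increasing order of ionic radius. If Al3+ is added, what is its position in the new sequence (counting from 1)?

2

All of these have 10 electrons (isoelectronic). With the same electron cloud, the ion with the most protons pulls it in tightest. Nuclear charges: Si4+ (Z=14), Al3+ (Z=13), Na+ (Z=11), F- (Z=9), O2- (Z=8), N3- (Z=7). Highest Z is smallest.
Putting Al3+ in gives Si4+ < Al3+ < Na+ < F- < O2- < N3-; it lands at slot 2.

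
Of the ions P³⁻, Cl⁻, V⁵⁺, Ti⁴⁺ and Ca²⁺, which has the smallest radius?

V⁵⁺

These species are isoelectronic with 18 electrons. The only difference is the number of protons: V⁵⁺ (Z=23), Ti⁴⁺ (Z=22), Ca²⁺ (Z=20), Cl⁻ (Z=17), P³⁻ (Z=15). The strongest nuclear pull (V⁵⁺) gives the smallest ion.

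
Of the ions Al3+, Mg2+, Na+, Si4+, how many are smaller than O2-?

All of these have 10 electrons (isoelectronic). With the same electron cloud, the ion with the most protons pulls it in tightest. Nuclear charges: Si4+ (Z=14), Al3+ (Z=13), Mg2+ (Z=12), Na+ (Z=11), O2- (Z=8). Highest Z is smallest.
Ordering all of them (including O2-) by radius gives Si4+ < Al3+ < Mg2+ < Na+ < O2-. Count: 4.

4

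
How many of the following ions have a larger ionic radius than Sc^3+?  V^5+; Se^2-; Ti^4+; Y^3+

Work out protons and electrons: V^5+: 18 e⁻, Z=23, Ti^4+: 18 e⁻, Z=22, Sc^3+: 18 e⁻, Z=21, Y^3+: 36 e⁻, Z=39, Se^2-: 36 e⁻, Z=34. V^5+ < Ti^4+ (both 18 e⁻, Z=23>22); Ti^4+ < Sc^3+ (isoelectronic, higher Z=22 is smaller); Sc^3+ < Y^3+ (same group, period 4 vs 5); Y^3+ < Se^2- (isoelectronic, higher Z=39 is smaller).
Placing each against Sc^3+: smaller — V^5+, Ti^4+; larger — Y^3+, Se^2-. That's 2.

2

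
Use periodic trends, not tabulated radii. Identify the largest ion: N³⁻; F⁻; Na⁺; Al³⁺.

N³⁻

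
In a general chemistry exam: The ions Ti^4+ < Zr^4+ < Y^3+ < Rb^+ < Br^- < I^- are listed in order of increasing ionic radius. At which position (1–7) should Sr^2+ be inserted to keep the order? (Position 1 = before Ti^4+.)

First list Z and electron count for each: Ti^4+ has 18 e⁻ (Z=22), Zr^4+ has 36 e⁻ (Z=40), Y^3+ has 36 e⁻ (Z=39), Sr^2+ has 36 e⁻ (Z=38), Rb^+ has 36 e⁻ (Z=37), Br^- has 36 e⁻ (Z=35), I^- has 54 e⁻ (Z=53). Ti^4+ < Zr^4+ (same group, 1 shell fewer); Zr^4+ < Y^3+ (both 36 e⁻, Z=40>39); Y^3+ < Sr^2+ (both 36 e⁻, Z=39>38); Sr^2+ < Rb^+ (both 36 e⁻, Z=38>37); Rb^+ < Br^- (both 36 e⁻, Z=37>35); Br^- < I^- (same group, 1 shell fewer).
With Sr^2+ included the full order is Ti^4+ < Zr^4+ < Y^3+ < Sr^2+ < Rb^+ < Br^- < I^-, so it takes position 4.

4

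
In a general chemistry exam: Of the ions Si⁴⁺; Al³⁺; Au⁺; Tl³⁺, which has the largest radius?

Au⁺

Work out protons and electrons: Si⁴⁺ has 10 e⁻ (Z=14), Al³⁺ has 10 e⁻ (Z=13), Tl³⁺ has 78 e⁻ (Z=81), Au⁺ has 78 e⁻ (Z=79). Si⁴⁺ < Al³⁺ (isoelectronic, higher Z=14 is smaller); Al³⁺ < Tl³⁺ (same group, 3 shells fewer); Tl³⁺ < Au⁺ (both 78 e⁻, Z=81>79).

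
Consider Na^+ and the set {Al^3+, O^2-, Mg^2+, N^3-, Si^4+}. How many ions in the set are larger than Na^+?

Each ion has 10 electrons. The ranking follows nuclear charge in reverse — greater Z gives a smaller radius. Si^4+ (Z=14), Al^3+ (Z=13), Mg^2+ (Z=12), Na^+ (Z=11), O^2- (Z=8), N^3- (Z=7).
Ordering all of them (including Na^+) by radius gives Si^4+ < Al^3+ < Mg^2+ < Na^+ < O^2- < N^3-. So 2 are larger.

2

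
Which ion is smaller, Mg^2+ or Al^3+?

Each ion has 10 electrons. The ranking follows nuclear charge in reverse — greater Z gives a smaller radius. Al^3+ (Z=13), Mg^2+ (Z=12).

Al^3+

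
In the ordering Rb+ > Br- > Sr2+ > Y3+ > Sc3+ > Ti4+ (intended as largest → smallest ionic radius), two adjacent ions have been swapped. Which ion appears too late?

Br-

Scanning neighbour by neighbour, only Rb+/Br- violates a trend: Rb+ and Br- share 36 electrons; the higher nuclear charge on Rb (Z=37) contracts it more, so Rb+ < Br-. That makes Br- the one sitting a position late relative to where it belongs.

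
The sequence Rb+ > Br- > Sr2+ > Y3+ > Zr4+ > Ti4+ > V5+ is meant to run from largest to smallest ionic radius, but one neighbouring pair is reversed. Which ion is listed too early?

Rb+

Compare adjacent ions: both have 36 electrons but Z(Rb)=37 > Z(Br)=35, so Rb+ should be the smaller of the two — yet in this decreasing list Rb+ sits before Br-. Nothing else is reversed, so Rb+ should move one place to the right.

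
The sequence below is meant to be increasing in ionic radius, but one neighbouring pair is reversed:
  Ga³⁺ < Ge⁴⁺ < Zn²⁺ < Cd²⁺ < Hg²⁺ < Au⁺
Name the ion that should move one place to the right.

Ga³⁺

The pair Ga³⁺, Ge⁴⁺ is the wrong way round — they are isoelectronic (28 e⁻) and Ge has more protons than Ga (32 vs 31), making Ge⁴⁺ smaller. All other adjacent pairs agree with periodic trends, so Ga³⁺ is the misplaced ion.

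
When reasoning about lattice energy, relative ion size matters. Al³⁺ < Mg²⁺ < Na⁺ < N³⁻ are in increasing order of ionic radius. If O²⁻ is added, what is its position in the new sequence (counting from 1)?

Isoelectronic series (10 e⁻ each). Size is set by nuclear charge: more protons means a smaller ion. Al³⁺ (Z=13), Mg²⁺ (Z=12), Na⁺ (Z=11), O²⁻ (Z=8), N³⁻ (Z=7).
With O²⁻ included the full order is Al³⁺ < Mg²⁺ < Na⁺ < O²⁻ < N³⁻, so it takes position 4.

4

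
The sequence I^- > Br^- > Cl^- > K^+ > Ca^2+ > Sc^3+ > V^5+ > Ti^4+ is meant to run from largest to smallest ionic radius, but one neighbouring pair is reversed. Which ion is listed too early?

V^5+

Check each adjacent pair. V^5+ and Ti^4+ are reversed: V^5+ and Ti^4+ share 18 electrons; the higher nuclear charge on V (Z=23) contracts it more, so V^5+ < Ti^4+. No other neighbouring pair contradicts the periodic trends, so V^5+ is the ion listed too early.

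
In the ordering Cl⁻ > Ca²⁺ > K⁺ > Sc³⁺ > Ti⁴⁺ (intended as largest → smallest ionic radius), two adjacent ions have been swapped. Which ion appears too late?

Compare adjacent ions: both have 18 electrons but Z(Ca)=20 > Z(K)=19, so Ca²⁺ should be the smaller of the two — yet in this decreasing list Ca²⁺ sits before K⁺. Nothing else is reversed, so K⁺ should move one place to the left.

K⁺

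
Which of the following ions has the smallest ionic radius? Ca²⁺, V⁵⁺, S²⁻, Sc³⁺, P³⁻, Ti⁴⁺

All of these have 18 electrons (isoelectronic). With the same electron cloud, the ion with the most protons pulls it in tightest. Nuclear charges: V⁵⁺ (Z=23), Ti⁴⁺ (Z=22), Sc³⁺ (Z=21), Ca²⁺ (Z=20), S²⁻ (Z=16), P³⁻ (Z=15). Highest Z is smallest.

V⁵⁺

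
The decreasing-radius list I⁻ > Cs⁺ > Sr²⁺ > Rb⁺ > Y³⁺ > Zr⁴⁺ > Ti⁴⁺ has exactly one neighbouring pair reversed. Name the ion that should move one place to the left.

Check each adjacent pair. Sr²⁺ and Rb⁺ are reversed: Sr²⁺ and Rb⁺ share 36 electrons; the higher nuclear charge on Sr (Z=38) contracts it more, so Sr²⁺ < Rb⁺. No other neighbouring pair contradicts the periodic trends, so Rb⁺ is the ion listed too late.

Rb⁺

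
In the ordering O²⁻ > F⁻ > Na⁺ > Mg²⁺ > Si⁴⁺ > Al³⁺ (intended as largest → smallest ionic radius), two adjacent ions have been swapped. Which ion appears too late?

Al³⁺

Scanning neighbour by neighbour, only Si⁴⁺/Al³⁺ violates a trend: they are isoelectronic (10 e⁻) and Si has more protons than Al (14 vs 13), making Si⁴⁺ smaller. That makes Al³⁺ the one sitting a position late relative to where it belongs.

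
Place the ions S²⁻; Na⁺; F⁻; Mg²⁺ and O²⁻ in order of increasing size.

First list Z and electron count for each: Mg²⁺ (Z=12, 10 e⁻), Na⁺ (Z=11, 10 e⁻), F⁻ (Z=9, 10 e⁻), O²⁻ (Z=8, 10 e⁻), S²⁻ (Z=16, 18 e⁻). Mg²⁺ < Na⁺ (isoelectronic, higher Z=12 is smaller); Na⁺ < F⁻ (both 10 e⁻, Z=11>9); F⁻ < O²⁻ (isoelectronic, higher Z=9 is smaller); O²⁻ < S²⁻ (same group, 1 shell fewer).

Mg²⁺ < Na⁺ < F⁻ < O²⁻ < S²⁻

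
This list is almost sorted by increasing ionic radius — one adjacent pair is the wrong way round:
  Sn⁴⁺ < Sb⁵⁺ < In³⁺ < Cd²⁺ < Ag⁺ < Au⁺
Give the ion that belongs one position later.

The pair Sn⁴⁺, Sb⁵⁺ is the wrong way round — both have 46 electrons but Z(Sb)=51 > Z(Sn)=50, so Sb⁵⁺ should be the smaller of the two. All other adjacent pairs agree with periodic trends, so Sn⁴⁺ is the misplaced ion.

Sn⁴⁺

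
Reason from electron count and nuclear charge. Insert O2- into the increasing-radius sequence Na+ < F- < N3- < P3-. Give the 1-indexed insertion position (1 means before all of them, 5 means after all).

3

Tabulating Z and e⁻: Na+: 10 e⁻, Z=11, F-: 10 e⁻, Z=9, O2-: 10 e⁻, Z=8, N3-: 10 e⁻, Z=7, P3-: 18 e⁻, Z=15. Na+ < F- (isoelectronic, higher Z=11 is smaller); F- < O2- (isoelectronic, higher Z=9 is smaller); O2- < N3- (isoelectronic, higher Z=8 is smaller); N3- < P3- (same group, period 2 vs 3).
Merged order: Na+ < F- < O2- < N3- < P3- — O2- is number 3.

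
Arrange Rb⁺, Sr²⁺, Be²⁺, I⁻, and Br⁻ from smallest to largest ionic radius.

Electron counts and nuclear charges: Be²⁺ (Z=4, 2 e⁻), Sr²⁺ (Z=38, 36 e⁻), Rb⁺ (Z=37, 36 e⁻), Br⁻ (Z=35, 36 e⁻), I⁻ (Z=53, 54 e⁻). Be²⁺ < Sr²⁺ (same group, 3 shells fewer); Sr²⁺ < Rb⁺ (both 36 e⁻, Z=38>37); Rb⁺ < Br⁻ (both 36 e⁻, Z=37>35); Br⁻ < I⁻ (same group, 1 shell fewer).

Be²⁺ < Sr²⁺ < Rb⁺ < Br⁻ < I⁻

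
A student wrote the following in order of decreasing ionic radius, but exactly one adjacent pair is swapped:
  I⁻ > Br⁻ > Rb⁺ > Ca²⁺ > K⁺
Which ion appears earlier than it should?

The pair Ca²⁺, K⁺ is the wrong way round — Ca²⁺ and K⁺ share 18 electrons; the higher nuclear charge on Ca (Z=20) contracts it more, so Ca²⁺ < K⁺. All other adjacent pairs agree with periodic trends, so Ca²⁺ is the misplaced ion.

Ca²⁺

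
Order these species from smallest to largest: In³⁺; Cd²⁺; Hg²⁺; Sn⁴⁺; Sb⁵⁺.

First list Z and electron count for each: Sb⁵⁺: 46 e⁻, Z=51, Sn⁴⁺: 46 e⁻, Z=50, In³⁺: 46 e⁻, Z=49, Cd²⁺: 46 e⁻, Z=48, Hg²⁺: 78 e⁻, Z=80. Sb⁵⁺ < Sn⁴⁺ (both 46 e⁻, Z=51>50); Sn⁴⁺ < In³⁺ (both 46 e⁻, Z=50>49); In³⁺ < Cd²⁺ (isoelectronic, higher Z=49 is smaller); Cd²⁺ < Hg²⁺ (same group, period 5 vs 6).

Sb⁵⁺ < Sn⁴⁺ < In³⁺ < Cd²⁺ < Hg²⁺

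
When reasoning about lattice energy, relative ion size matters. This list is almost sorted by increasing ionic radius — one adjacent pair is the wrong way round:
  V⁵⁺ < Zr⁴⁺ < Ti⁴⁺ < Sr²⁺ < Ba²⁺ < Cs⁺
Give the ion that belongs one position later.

Zr⁴⁺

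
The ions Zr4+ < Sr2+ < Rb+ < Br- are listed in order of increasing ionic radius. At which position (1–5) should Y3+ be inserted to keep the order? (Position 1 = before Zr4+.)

2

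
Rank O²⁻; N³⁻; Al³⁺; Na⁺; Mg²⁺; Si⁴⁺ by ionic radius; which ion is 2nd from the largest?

These species are isoelectronic with 10 electrons. The only difference is the number of protons: Si⁴⁺ (Z=14), Al³⁺ (Z=13), Mg²⁺ (Z=12), Na⁺ (Z=11), O²⁻ (Z=8), N³⁻ (Z=7). The strongest nuclear pull (Si⁴⁺) gives the smallest ion.
So the order is Si⁴⁺ < Al³⁺ < Mg²⁺ < Na⁺ < O²⁻ < N³⁻; the 2nd-largest ion is O²⁻.

O²⁻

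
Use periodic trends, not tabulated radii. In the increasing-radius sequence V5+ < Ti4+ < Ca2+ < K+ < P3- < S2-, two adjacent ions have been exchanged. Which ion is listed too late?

Compare adjacent ions: both have 18 electrons but Z(S)=16 > Z(P)=15, so S2- should be the smaller of the two — yet in this increasing list P3- sits before S2-. Nothing else is reversed, so S2- should move one place to the left.

S2-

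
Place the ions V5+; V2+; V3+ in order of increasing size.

For a single element, ionic radius drops as positive charge rises — V5+ < V2+.

V5+ < V3+ < V2+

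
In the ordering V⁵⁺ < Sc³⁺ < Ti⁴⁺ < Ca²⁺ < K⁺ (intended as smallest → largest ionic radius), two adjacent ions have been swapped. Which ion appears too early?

Sc³⁺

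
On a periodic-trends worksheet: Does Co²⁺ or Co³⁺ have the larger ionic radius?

Same element, different charge: the more highly charged cation has fewer electrons and a greater effective nuclear charge per electron, making Co³⁺ the smallest.

Co²⁺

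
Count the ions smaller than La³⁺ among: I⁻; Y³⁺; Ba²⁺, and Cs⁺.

1

First list Z and electron count for each: Y³⁺: 36 e⁻, Z=39, La³⁺: 54 e⁻, Z=57, Ba²⁺: 54 e⁻, Z=56, Cs⁺: 54 e⁻, Z=55, I⁻: 54 e⁻, Z=53. Y³⁺ < La³⁺ (same group, period 5 vs 6); La³⁺ < Ba²⁺ (both 54 e⁻, Z=57>56); Ba²⁺ < Cs⁺ (both 54 e⁻, Z=56>55); Cs⁺ < I⁻ (both 54 e⁻, Z=55>53).
Placing each against La³⁺: smaller — Y³⁺; larger — Ba²⁺, Cs⁺, I⁻. Count: 1.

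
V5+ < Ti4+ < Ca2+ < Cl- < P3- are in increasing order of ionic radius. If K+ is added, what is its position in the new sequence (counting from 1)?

4

All of these have 18 electrons (isoelectronic). With the same electron cloud, the ion with the most protons pulls it in tightest. Nuclear charges: V5+ (Z=23), Ti4+ (Z=22), Ca2+ (Z=20), K+ (Z=19), Cl- (Z=17), P3- (Z=15). Highest Z is smallest.
Putting K+ in gives V5+ < Ti4+ < Ca2+ < K+ < Cl- < P3-; it lands at slot 4.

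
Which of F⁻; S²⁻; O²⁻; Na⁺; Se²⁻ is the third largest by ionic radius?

First list Z and electron count for each: Na⁺: 10 e⁻, Z=11, F⁻: 10 e⁻, Z=9, O²⁻: 10 e⁻, Z=8, S²⁻: 18 e⁻, Z=16, Se²⁻: 36 e⁻, Z=34. Na⁺ < F⁻ (isoelectronic, higher Z=11 is smaller); F⁻ < O²⁻ (both 10 e⁻, Z=9>8); O²⁻ < S²⁻ (same group, 1 shell fewer); S²⁻ < Se²⁻ (same group, period 3 vs 4).
So the order is Na⁺ < F⁻ < O²⁻ < S²⁻ < Se²⁻; the 3rd-largest ion is O²⁻.

O²⁻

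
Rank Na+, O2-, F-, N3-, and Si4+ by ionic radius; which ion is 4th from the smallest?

Each ion has 10 electrons. The ranking follows nuclear charge in reverse — greater Z gives a smaller radius. Si4+ (Z=14), Na+ (Z=11), F- (Z=9), O2- (Z=8), N3- (Z=7).
That gives Si4+ < Na+ < F- < O2- < N3-. From the smallest end, number 4 is O2-.

O2-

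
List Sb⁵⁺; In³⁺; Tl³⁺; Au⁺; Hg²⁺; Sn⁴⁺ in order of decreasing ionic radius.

Work out protons and electrons: Sb⁵⁺: 46 e⁻, Z=51, Sn⁴⁺: 46 e⁻, Z=50, In³⁺: 46 e⁻, Z=49, Tl³⁺: 78 e⁻, Z=81, Hg²⁺: 78 e⁻, Z=80, Au⁺: 78 e⁻, Z=79. Sb⁵⁺ < Sn⁴⁺ (isoelectronic, higher Z=51 is smaller); Sn⁴⁺ < In³⁺ (isoelectronic, higher Z=50 is smaller); In³⁺ < Tl³⁺ (same group, period 5 vs 6); Tl³⁺ < Hg²⁺ (both 78 e⁻, Z=81>80); Hg²⁺ < Au⁺ (both 78 e⁻, Z=80>79).

Au⁺ > Hg²⁺ > Tl³⁺ > In³⁺ > Sn⁴⁺ > Sb⁵⁺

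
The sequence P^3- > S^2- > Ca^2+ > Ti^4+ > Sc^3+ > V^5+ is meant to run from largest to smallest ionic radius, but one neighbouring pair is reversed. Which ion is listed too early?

Ti^4+

The pair Ti^4+, Sc^3+ is the wrong way round — both have 18 electrons but Z(Ti)=22 > Z(Sc)=21, so Ti^4+ should be the smaller of the two. All other adjacent pairs agree with periodic trends, so Ti^4+ is the misplaced ion.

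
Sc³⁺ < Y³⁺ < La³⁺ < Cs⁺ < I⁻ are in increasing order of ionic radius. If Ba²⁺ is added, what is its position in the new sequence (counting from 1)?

4

Work out protons and electrons: Sc³⁺ has 18 e⁻ (Z=21), Y³⁺ has 36 e⁻ (Z=39), La³⁺ has 54 e⁻ (Z=57), Ba²⁺ has 54 e⁻ (Z=56), Cs⁺ has 54 e⁻ (Z=55), I⁻ has 54 e⁻ (Z=53). Sc³⁺ < Y³⁺ (same group, period 4 vs 5); Y³⁺ < La³⁺ (same group, period 5 vs 6); La³⁺ < Ba²⁺ (isoelectronic, higher Z=57 is smaller); Ba²⁺ < Cs⁺ (isoelectronic, higher Z=56 is smaller); Cs⁺ < I⁻ (isoelectronic, higher Z=55 is smaller).
With Ba²⁺ included the full order is Sc³⁺ < Y³⁺ < La³⁺ < Ba²⁺ < Cs⁺ < I⁻, so it takes position 4.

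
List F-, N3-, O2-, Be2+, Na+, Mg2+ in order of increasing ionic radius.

Be2+ < Mg2+ < Na+ < F- < O2- < N3-

Work out protons and electrons: Be2+ has 2 e⁻ (Z=4), Mg2+ has 10 e⁻ (Z=12), Na+ has 10 e⁻ (Z=11), F- has 10 e⁻ (Z=9), O2- has 10 e⁻ (Z=8), N3- has 10 e⁻ (Z=7). Be2+ < Mg2+ (same group, period 2 vs 3); Mg2+ < Na+ (isoelectronic, higher Z=12 is smaller); Na+ < F- (isoelectronic, higher Z=11 is smaller); F- < O2- (isoelectronic, higher Z=9 is smaller); O2- < N3- (both 10 e⁻, Z=8>7).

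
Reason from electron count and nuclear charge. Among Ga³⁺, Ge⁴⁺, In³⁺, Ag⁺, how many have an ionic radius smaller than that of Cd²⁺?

Ge⁴⁺ (Z=32, 28 e⁻), Ga³⁺ (Z=31, 28 e⁻), In³⁺ (Z=49, 46 e⁻), Cd²⁺ (Z=48, 46 e⁻), Ag⁺ (Z=47, 46 e⁻). Ge⁴⁺ < Ga³⁺ (both 28 e⁻, Z=32>31); Ga³⁺ < In³⁺ (same group, 1 shell fewer); In³⁺ < Cd²⁺ (isoelectronic, higher Z=49 is smaller); Cd²⁺ < Ag⁺ (both 46 e⁻, Z=48>47).
Overall: Ge⁴⁺ < Ga³⁺ < In³⁺ < Cd²⁺ < Ag⁺. Cd²⁺ has 3 below it and 1 above. So 3 are smaller.

3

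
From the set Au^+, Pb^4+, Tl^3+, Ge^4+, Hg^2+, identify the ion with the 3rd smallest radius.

Tabulating Z and e⁻: Ge^4+ (Z=32, 28 e⁻), Pb^4+ (Z=82, 78 e⁻), Tl^3+ (Z=81, 78 e⁻), Hg^2+ (Z=80, 78 e⁻), Au^+ (Z=79, 78 e⁻). Ge^4+ < Pb^4+ (same group, period 4 vs 6); Pb^4+ < Tl^3+ (both 78 e⁻, Z=82>81); Tl^3+ < Hg^2+ (isoelectronic, higher Z=81 is smaller); Hg^2+ < Au^+ (isoelectronic, higher Z=80 is smaller).
That gives Ge^4+ < Pb^4+ < Tl^3+ < Hg^2+ < Au^+. From the smallest end, number 3 is Tl^3+.

Tl^3+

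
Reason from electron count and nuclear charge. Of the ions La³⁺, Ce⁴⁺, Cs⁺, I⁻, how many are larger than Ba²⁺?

2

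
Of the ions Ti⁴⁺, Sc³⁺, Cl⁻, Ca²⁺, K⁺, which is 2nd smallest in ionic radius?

Each ion has 18 electrons. The ranking follows nuclear charge in reverse — greater Z gives a smaller radius. Ti⁴⁺ (Z=22), Sc³⁺ (Z=21), Ca²⁺ (Z=20), K⁺ (Z=19), Cl⁻ (Z=17).
Ordering: Ti⁴⁺ < Sc³⁺ < Ca²⁺ < K⁺ < Cl⁻. The 2nd smallest is Sc³⁺.

Sc³⁺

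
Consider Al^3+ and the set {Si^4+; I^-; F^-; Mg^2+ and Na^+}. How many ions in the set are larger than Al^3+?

First list Z and electron count for each: Si^4+ has 10 e⁻ (Z=14), Al^3+ has 10 e⁻ (Z=13), Mg^2+ has 10 e⁻ (Z=12), Na^+ has 10 e⁻ (Z=11), F^- has 10 e⁻ (Z=9), I^- has 54 e⁻ (Z=53). Si^4+ < Al^3+ (isoelectronic, higher Z=14 is smaller); Al^3+ < Mg^2+ (isoelectronic, higher Z=13 is smaller); Mg^2+ < Na^+ (both 10 e⁻, Z=12>11); Na^+ < F^- (both 10 e⁻, Z=11>9); F^- < I^- (same group, 3 shells fewer).
Relative to Al^3+, the ions that are larger are Mg^2+, Na^+, F^-, I^-. That's 4.

4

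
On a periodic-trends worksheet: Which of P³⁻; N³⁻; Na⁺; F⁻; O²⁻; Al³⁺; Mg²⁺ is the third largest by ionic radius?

Tabulating Z and e⁻: Al³⁺ has 10 e⁻ (Z=13), Mg²⁺ has 10 e⁻ (Z=12), Na⁺ has 10 e⁻ (Z=11), F⁻ has 10 e⁻ (Z=9), O²⁻ has 10 e⁻ (Z=8), N³⁻ has 10 e⁻ (Z=7), P³⁻ has 18 e⁻ (Z=15). Al³⁺ < Mg²⁺ (isoelectronic, higher Z=13 is smaller); Mg²⁺ < Na⁺ (isoelectronic, higher Z=12 is smaller); Na⁺ < F⁻ (isoelectronic, higher Z=11 is smaller); F⁻ < O²⁻ (both 10 e⁻, Z=9>8); O²⁻ < N³⁻ (isoelectronic, higher Z=8 is smaller); N³⁻ < P³⁻ (same group, period 2 vs 3).
Ordering: Al³⁺ < Mg²⁺ < Na⁺ < F⁻ < O²⁻ < N³⁻ < P³⁻. The third largest is O²⁻.

O²⁻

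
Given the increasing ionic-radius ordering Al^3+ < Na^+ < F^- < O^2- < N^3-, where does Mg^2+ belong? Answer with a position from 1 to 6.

2

Isoelectronic series (10 e⁻ each). Size is set by nuclear charge: more protons means a smaller ion. Al^3+ (Z=13), Mg^2+ (Z=12), Na^+ (Z=11), F^- (Z=9), O^2- (Z=8), N^3- (Z=7).
Putting Mg^2+ in gives Al^3+ < Mg^2+ < Na^+ < F^- < O^2- < N^3-; it lands at slot 2.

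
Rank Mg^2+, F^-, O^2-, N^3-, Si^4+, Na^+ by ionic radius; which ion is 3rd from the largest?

F^-

All of these have 10 electrons (isoelectronic). With the same electron cloud, the ion with the most protons pulls it in tightest. Nuclear charges: Si^4+ (Z=14), Mg^2+ (Z=12), Na^+ (Z=11), F^- (Z=9), O^2- (Z=8), N^3- (Z=7). Highest Z is smallest.
Ordering: Si^4+ < Mg^2+ < Na^+ < F^- < O^2- < N^3-. The 3rd largest is F^-.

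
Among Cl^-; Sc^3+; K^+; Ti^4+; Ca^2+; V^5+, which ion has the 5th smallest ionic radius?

These species are isoelectronic with 18 electrons. The only difference is the number of protons: V^5+ (Z=23), Ti^4+ (Z=22), Sc^3+ (Z=21), Ca^2+ (Z=20), K^+ (Z=19), Cl^- (Z=17). The strongest nuclear pull (V^5+) gives the smallest ion.
Full ascending order: V^5+ < Ti^4+ < Sc^3+ < Ca^2+ < K^+ < Cl^-. Counting from the smallest, position 5 is K^+.

K^+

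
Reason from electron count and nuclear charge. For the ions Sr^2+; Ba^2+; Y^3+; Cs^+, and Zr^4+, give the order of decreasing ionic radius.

Cs^+ > Ba^2+ > Sr^2+ > Y^3+ > Zr^4+

Tabulating Z and e⁻: Zr^4+ (Z=40, 36 e⁻), Y^3+ (Z=39, 36 e⁻), Sr^2+ (Z=38, 36 e⁻), Ba^2+ (Z=56, 54 e⁻), Cs^+ (Z=55, 54 e⁻). Zr^4+ < Y^3+ (both 36 e⁻, Z=40>39); Y^3+ < Sr^2+ (both 36 e⁻, Z=39>38); Sr^2+ < Ba^2+ (same group, 1 shell fewer); Ba^2+ < Cs^+ (isoelectronic, higher Z=56 is smaller).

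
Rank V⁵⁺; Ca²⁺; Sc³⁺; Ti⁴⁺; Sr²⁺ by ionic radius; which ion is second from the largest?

Ca²⁺

Tabulating Z and e⁻: V⁵⁺ has 18 e⁻ (Z=23), Ti⁴⁺ has 18 e⁻ (Z=22), Sc³⁺ has 18 e⁻ (Z=21), Ca²⁺ has 18 e⁻ (Z=20), Sr²⁺ has 36 e⁻ (Z=38). V⁵⁺ < Ti⁴⁺ (both 18 e⁻, Z=23>22); Ti⁴⁺ < Sc³⁺ (isoelectronic, higher Z=22 is smaller); Sc³⁺ < Ca²⁺ (both 18 e⁻, Z=21>20); Ca²⁺ < Sr²⁺ (same group, period 4 vs 5).
That gives V⁵⁺ < Ti⁴⁺ < Sc³⁺ < Ca²⁺ < Sr²⁺. From the largest end, number 2 is Ca²⁺.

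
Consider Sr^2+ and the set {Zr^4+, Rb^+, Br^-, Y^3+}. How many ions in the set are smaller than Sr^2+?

Isoelectronic series (36 e⁻ each). Size is set by nuclear charge: more protons means a smaller ion. Zr^4+ (Z=40), Y^3+ (Z=39), Sr^2+ (Z=38), Rb^+ (Z=37), Br^- (Z=35).
Ordering all of them (including Sr^2+) by radius gives Zr^4+ < Y^3+ < Sr^2+ < Rb^+ < Br^-. So 2 are smaller.

2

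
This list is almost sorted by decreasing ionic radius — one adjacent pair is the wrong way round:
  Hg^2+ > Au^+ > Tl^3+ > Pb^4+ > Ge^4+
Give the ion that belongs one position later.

Hg^2+

Check each adjacent pair. Hg^2+ and Au^+ are reversed: Hg^2+ and Au^+ share 78 electrons; the higher nuclear charge on Hg (Z=80) contracts it more, so Hg^2+ < Au^+. No other neighbouring pair contradicts the periodic trends, so Hg^2+ is the ion listed too early.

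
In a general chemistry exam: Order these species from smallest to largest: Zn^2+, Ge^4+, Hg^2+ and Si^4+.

Electron counts and nuclear charges: Si^4+ has 10 e⁻ (Z=14), Ge^4+ has 28 e⁻ (Z=32), Zn^2+ has 28 e⁻ (Z=30), Hg^2+ has 78 e⁻ (Z=80). Si^4+ < Ge^4+ (same group, period 3 vs 4); Ge^4+ < Zn^2+ (isoelectronic, higher Z=32 is smaller); Zn^2+ < Hg^2+ (same group, 2 shells fewer).

Si^4+ < Ge^4+ < Zn^2+ < Hg^2+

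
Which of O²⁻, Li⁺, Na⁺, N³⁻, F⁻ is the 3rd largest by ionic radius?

F⁻

Electron counts and nuclear charges: Li⁺ (Z=3, 2 e⁻), Na⁺ (Z=11, 10 e⁻), F⁻ (Z=9, 10 e⁻), O²⁻ (Z=8, 10 e⁻), N³⁻ (Z=7, 10 e⁻). Li⁺ < Na⁺ (same group, period 2 vs 3); Na⁺ < F⁻ (isoelectronic, higher Z=11 is smaller); F⁻ < O²⁻ (isoelectronic, higher Z=9 is smaller); O²⁻ < N³⁻ (both 10 e⁻, Z=8>7).
That gives Li⁺ < Na⁺ < F⁻ < O²⁻ < N³⁻. From the largest end, number 3 is F⁻.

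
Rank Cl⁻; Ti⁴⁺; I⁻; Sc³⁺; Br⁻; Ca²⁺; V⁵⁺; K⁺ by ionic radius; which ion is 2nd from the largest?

Br⁻

Electron counts and nuclear charges: V⁵⁺ has 18 e⁻ (Z=23), Ti⁴⁺ has 18 e⁻ (Z=22), Sc³⁺ has 18 e⁻ (Z=21), Ca²⁺ has 18 e⁻ (Z=20), K⁺ has 18 e⁻ (Z=19), Cl⁻ has 18 e⁻ (Z=17), Br⁻ has 36 e⁻ (Z=35), I⁻ has 54 e⁻ (Z=53). V⁵⁺ < Ti⁴⁺ (both 18 e⁻, Z=23>22); Ti⁴⁺ < Sc³⁺ (both 18 e⁻, Z=22>21); Sc³⁺ < Ca²⁺ (isoelectronic, higher Z=21 is smaller); Ca²⁺ < K⁺ (isoelectronic, higher Z=20 is smaller); K⁺ < Cl⁻ (both 18 e⁻, Z=19>17); Cl⁻ < Br⁻ (same group, 1 shell fewer); Br⁻ < I⁻ (same group, 1 shell fewer).
That gives V⁵⁺ < Ti⁴⁺ < Sc³⁺ < Ca²⁺ < K⁺ < Cl⁻ < Br⁻ < I⁻. From the largest end, number 2 is Br⁻.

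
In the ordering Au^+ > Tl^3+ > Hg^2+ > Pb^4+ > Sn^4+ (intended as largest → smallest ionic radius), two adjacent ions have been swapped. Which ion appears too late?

Hg^2+

Scanning neighbour by neighbour, only Tl^3+/Hg^2+ violates a trend: both have 78 electrons but Z(Tl)=81 > Z(Hg)=80, so Tl^3+ should be the smaller of the two. That makes Hg^2+ the one sitting a position late relative to where it belongs.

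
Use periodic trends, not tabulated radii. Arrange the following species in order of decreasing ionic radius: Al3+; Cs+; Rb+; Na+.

Cs+ > Rb+ > Na+ > Al3+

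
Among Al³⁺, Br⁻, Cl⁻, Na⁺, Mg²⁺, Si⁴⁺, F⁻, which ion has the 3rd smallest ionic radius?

Mg²⁺

Si⁴⁺ has 10 e⁻ (Z=14), Al³⁺ has 10 e⁻ (Z=13), Mg²⁺ has 10 e⁻ (Z=12), Na⁺ has 10 e⁻ (Z=11), F⁻ has 10 e⁻ (Z=9), Cl⁻ has 18 e⁻ (Z=17), Br⁻ has 36 e⁻ (Z=35). Si⁴⁺ < Al³⁺ (isoelectronic, higher Z=14 is smaller); Al³⁺ < Mg²⁺ (isoelectronic, higher Z=13 is smaller); Mg²⁺ < Na⁺ (isoelectronic, higher Z=12 is smaller); Na⁺ < F⁻ (both 10 e⁻, Z=11>9); F⁻ < Cl⁻ (same group, 1 shell fewer); Cl⁻ < Br⁻ (same group, period 3 vs 4).
Full ascending order: Si⁴⁺ < Al³⁺ < Mg²⁺ < Na⁺ < F⁻ < Cl⁻ < Br⁻. Counting from the smallest, position 3 is Mg²⁺.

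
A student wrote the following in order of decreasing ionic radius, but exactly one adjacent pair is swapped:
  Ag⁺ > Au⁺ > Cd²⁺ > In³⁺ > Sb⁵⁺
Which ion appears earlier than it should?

Scanning neighbour by neighbour, only Ag⁺/Au⁺ violates a trend: same group and charge — period 5 sits above period 6, so Ag⁺ is smaller. That makes Ag⁺ the one sitting a position early relative to where it belongs.

Ag⁺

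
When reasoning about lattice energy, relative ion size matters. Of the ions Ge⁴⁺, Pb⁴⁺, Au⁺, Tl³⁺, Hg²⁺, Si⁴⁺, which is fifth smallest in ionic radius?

Hg²⁺

First list Z and electron count for each: Si⁴⁺: 10 e⁻, Z=14, Ge⁴⁺: 28 e⁻, Z=32, Pb⁴⁺: 78 e⁻, Z=82, Tl³⁺: 78 e⁻, Z=81, Hg²⁺: 78 e⁻, Z=80, Au⁺: 78 e⁻, Z=79. Si⁴⁺ < Ge⁴⁺ (same group, period 3 vs 4); Ge⁴⁺ < Pb⁴⁺ (same group, 2 shells fewer); Pb⁴⁺ < Tl³⁺ (both 78 e⁻, Z=82>81); Tl³⁺ < Hg²⁺ (isoelectronic, higher Z=81 is smaller); Hg²⁺ < Au⁺ (both 78 e⁻, Z=80>79).
Full ascending order: Si⁴⁺ < Ge⁴⁺ < Pb⁴⁺ < Tl³⁺ < Hg²⁺ < Au⁺. Counting from the smallest, position 5 is Hg²⁺.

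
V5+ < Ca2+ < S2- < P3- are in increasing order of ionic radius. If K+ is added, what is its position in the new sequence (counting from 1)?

3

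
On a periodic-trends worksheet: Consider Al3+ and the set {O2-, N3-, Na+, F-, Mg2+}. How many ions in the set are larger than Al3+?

These species are isoelectronic with 10 electrons. The only difference is the number of protons: Al3+ (Z=13), Mg2+ (Z=12), Na+ (Z=11), F- (Z=9), O2- (Z=8), N3- (Z=7). The strongest nuclear pull (Al3+) gives the smallest ion.
Relative to Al3+, the ions that are larger are Mg2+, Na+, F-, O2-, N3-. Count: 5.

5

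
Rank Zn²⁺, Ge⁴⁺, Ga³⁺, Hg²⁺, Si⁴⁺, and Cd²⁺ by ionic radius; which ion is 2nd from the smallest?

First list Z and electron count for each: Si⁴⁺ (Z=14, 10 e⁻), Ge⁴⁺ (Z=32, 28 e⁻), Ga³⁺ (Z=31, 28 e⁻), Zn²⁺ (Z=30, 28 e⁻), Cd²⁺ (Z=48, 46 e⁻), Hg²⁺ (Z=80, 78 e⁻). Si⁴⁺ < Ge⁴⁺ (same group, 1 shell fewer); Ge⁴⁺ < Ga³⁺ (isoelectronic, higher Z=32 is smaller); Ga³⁺ < Zn²⁺ (both 28 e⁻, Z=31>30); Zn²⁺ < Cd²⁺ (same group, 1 shell fewer); Cd²⁺ < Hg²⁺ (same group, 1 shell fewer).
That gives Si⁴⁺ < Ge⁴⁺ < Ga³⁺ < Zn²⁺ < Cd²⁺ < Hg²⁺. From the smallest end, number 2 is Ge⁴⁺.

Ge⁴⁺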